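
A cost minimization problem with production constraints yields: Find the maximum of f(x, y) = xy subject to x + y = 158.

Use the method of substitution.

Substitute y = 158 - x into f(x,y) = xy:
g(x) = x(158 - x) = 158x - x^2
g'(x) = 158 - 2x = 0  =>  x = 79
y = 158 - 79 = 79
Maximum value = 79 * 79 = 6241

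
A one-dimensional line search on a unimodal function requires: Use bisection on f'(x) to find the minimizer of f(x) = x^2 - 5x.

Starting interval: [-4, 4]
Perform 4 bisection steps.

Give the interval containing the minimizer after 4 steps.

Finding critical point of f(x) = x^2 - 5x using bisection on f'(x) = 2x + -5.
f'(x) = 0 when x = 5/2.
Starting interval: [-4, 4]
Step 1: mid = 0, f'(mid) = -5, new interval = [0, 4]
Step 2: mid = 2, f'(mid) = -1, new interval = [2, 4]
Step 3: mid = 3, f'(mid) = 1, new interval = [2, 3]
Step 4: mid = 5/2, f'(mid) = 0, new interval = [5/2, 5/2]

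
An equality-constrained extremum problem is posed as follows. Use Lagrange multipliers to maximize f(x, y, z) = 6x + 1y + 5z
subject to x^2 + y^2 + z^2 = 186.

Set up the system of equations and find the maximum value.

Lagrange conditions: 6 = 2*lambda*x, 1 = 2*lambda*y, 5 = 2*lambda*z
So x:6 = y:1 = z:5, i.e. x = 6t, y = 1t, z = 5t
Constraint: t^2*(6^2 + 1^2 + 5^2) = 186
  t^2 * 62 = 186  =>  t = sqrt(3)
Maximum = 6*6t + 1*1t + 5*5t = 62*sqrt(3) = sqrt(11532)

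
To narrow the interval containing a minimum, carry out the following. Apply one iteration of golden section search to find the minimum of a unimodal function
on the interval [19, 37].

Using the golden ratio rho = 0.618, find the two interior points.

Golden section search on [19, 37].
Golden ratio rho = 0.618 (approx).
Interior points:
  x_1 = 19 + (1-0.618)*18 = 25.8760
  x_2 = 19 + 0.618*18 = 30.1240
Compare f(x_1) and f(x_2) to determine which subinterval to keep.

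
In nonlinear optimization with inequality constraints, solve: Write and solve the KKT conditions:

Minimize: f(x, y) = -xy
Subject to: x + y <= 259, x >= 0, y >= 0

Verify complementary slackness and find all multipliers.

Problem: min -xy s.t. x + y <= 259 (multiplier lambda), x >= 0 (mu_x), y >= 0 (mu_y)
KKT stationarity: -y + lambda - mu_x = 0, -x + lambda - mu_y = 0, with lambda, mu_x, mu_y >= 0
Complementary slackness: lambda*(x + y - 259) = 0, mu_x*x = 0, mu_y*y = 0
If lambda = 0: y = -mu_x <= 0 and x = -mu_y <= 0 force x = y = 0 with f = 0; but x = y = 259/2 is feasible with f = -67081/4 < 0, so this is not the minimum. Hence lambda > 0 and x + y = 259.
Try x > 0, y > 0 (so mu_x = mu_y = 0): y = lambda, x = lambda => x = y = lambda
x + y = 259 => 2*lambda = 259 => lambda = 259/2
x* = y* = 259/2 > 0, consistent with mu_x = mu_y = 0.
(Any feasible point with x = 0 or y = 0 has f = 0 > -67081/4, so the minimum is not on those boundaries.)
min(-xy) = -67081/4 (i.e. max xy = 67081/4)
Multipliers: lambda = 259/2, mu_x = 0, mu_y = 0
Complementary slackness: lambda*(x + y - 259) = 259/2*(259/2 + 259/2 - 259) = 0, mu_x*x = 0*259/2 = 0, mu_y*y = 0*259/2 = 0. Satisfied.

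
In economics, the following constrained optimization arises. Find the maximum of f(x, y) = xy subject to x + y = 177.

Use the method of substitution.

Substitute y = 177 - x into f(x,y) = xy:
g(x) = x(177 - x) = 177x - x^2
g'(x) = 177 - 2x = 0  =>  x = 177/2
y = 177 - 177/2 = 177/2
Maximum value = (177/2) * (177/2) = 31329/4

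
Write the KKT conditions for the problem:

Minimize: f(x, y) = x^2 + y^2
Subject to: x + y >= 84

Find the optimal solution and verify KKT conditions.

KKT conditions for min x^2 + y^2 s.t. x + y >= 84:
Stationarity: 2x = mu, 2y = mu
So x = y = mu/2.
Complementary slackness: mu*(x + y - 84) = 0
Primal feasibility: x + y >= 84; dual feasibility: mu >= 0
If mu = 0 then x = y = 0, but 0 + 0 < 84 is infeasible, so the constraint is active.
Constraint active: x + y = 2*(mu/2) = 84 => mu = 84
x = y = 42, f = 3528
Verify: stationarity 2*42 = 84 = mu; primal 42 + 42 = 84 >= 84; dual mu = 84 >= 0; complementary slackness 84*(84 - 84) = 0. All KKT conditions hold.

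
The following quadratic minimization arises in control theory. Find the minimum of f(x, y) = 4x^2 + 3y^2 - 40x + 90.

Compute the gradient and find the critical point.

f(x,y) = 4x^2 + 3y^2 - 40x + 90
df/dx = 8x + (-40) = 0  =>  x = 5
df/dy = 6y + (0) = 0  =>  y = 0
f(5, 0) = 4*(5)^2 + 3*(0)^2 + -40*(5) + 90 = -10
Hessian is diagonal with entries 8, 6 > 0, so this is a minimum.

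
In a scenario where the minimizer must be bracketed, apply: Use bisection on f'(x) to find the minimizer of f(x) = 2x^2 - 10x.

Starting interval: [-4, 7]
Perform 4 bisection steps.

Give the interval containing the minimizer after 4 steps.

Finding critical point of f(x) = 2x^2 - 10x using bisection on f'(x) = 4x + -10.
f'(x) = 0 when x = 5/2.
Starting interval: [-4, 7]
Step 1: mid = 3/2, f'(mid) = -4, new interval = [3/2, 7]
Step 2: mid = 17/4, f'(mid) = 7, new interval = [3/2, 17/4]
Step 3: mid = 23/8, f'(mid) = 3/2, new interval = [3/2, 23/8]
Step 4: mid = 35/16, f'(mid) = -5/4, new interval = [35/16, 23/8]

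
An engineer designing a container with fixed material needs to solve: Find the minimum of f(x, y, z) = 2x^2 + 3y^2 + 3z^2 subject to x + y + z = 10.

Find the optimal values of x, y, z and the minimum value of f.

Using Lagrange multipliers on f = 2x^2 + 3y^2 + 3z^2 with constraint x + y + z = 10:
Conditions: 2*2*x = lambda, 2*3*y = lambda, 2*3*z = lambda
So x = lambda/4, y = lambda/6, z = lambda/6
Substituting into constraint: lambda * (7/12) = 10
lambda = 120/7
x = 30/7, y = 20/7, z = 20/7
Minimum value = 600/7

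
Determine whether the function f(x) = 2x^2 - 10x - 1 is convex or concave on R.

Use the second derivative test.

f(x) = 2x^2 - 10x - 1
f'(x) = 4x - 10
f''(x) = 4
Since f''(x) = 4 > 0 for all x, f is convex on R.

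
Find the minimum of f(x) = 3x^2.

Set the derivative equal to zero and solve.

f(x) = 3x^2
f'(x) = 6x + (0) = 0
x = 0/6 = 0
f(0) = 0
Since f''(x) = 6 > 0, this is a minimum.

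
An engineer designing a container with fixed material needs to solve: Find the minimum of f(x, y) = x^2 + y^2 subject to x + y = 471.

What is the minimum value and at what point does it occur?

Substitute y = 471 - x into f(x,y) = x^2 + y^2:
g(x) = x^2 + (471 - x)^2 = 2x^2 - 942x + 221841
g'(x) = 4x - 942 = 0  =>  x = 471/2
y = 471 - 471/2 = 471/2
Minimum value = (471/2)^2 + (471/2)^2 = 221841/2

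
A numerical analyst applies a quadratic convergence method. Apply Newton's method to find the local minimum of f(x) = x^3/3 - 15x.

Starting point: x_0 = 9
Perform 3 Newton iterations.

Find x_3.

f(x) = x^3/3 - 15x
f'(x) = x^2 - 15, f''(x) = 2x
Newton update: x_{n+1} = x_n - (x_n^2 - 15)/(2*x_n)
Step 1: x_0 = 9, f'=66, f''=18, x_1 = 16/3
Step 2: x_1 = 16/3, f'=121/9, f''=32/3, x_2 = 391/96
Step 3: x_2 = 391/96, f'=14641/9216, f''=391/48, x_3 = 291121/75072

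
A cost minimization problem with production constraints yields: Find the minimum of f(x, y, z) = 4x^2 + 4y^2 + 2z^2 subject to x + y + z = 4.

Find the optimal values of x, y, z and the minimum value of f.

Using Lagrange multipliers on f = 4x^2 + 4y^2 + 2z^2 with constraint x + y + z = 4:
Conditions: 2*4*x = lambda, 2*4*y = lambda, 2*2*z = lambda
So x = lambda/8, y = lambda/8, z = lambda/4
Substituting into constraint: lambda * (1/2) = 4
lambda = 8
x = 1, y = 1, z = 2
Minimum value = 16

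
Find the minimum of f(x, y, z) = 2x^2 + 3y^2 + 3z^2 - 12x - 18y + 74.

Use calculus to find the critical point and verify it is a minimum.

f(x,y,z) = 2x^2 + 3y^2 + 3z^2 - 12x - 18y + 74
df/dx = 4x + (-12) = 0 => x = 3
df/dy = 6y + (-18) = 0 => y = 3
df/dz = 6z + (0) = 0 => z = 0
f(3,3,0) = 2*(3)^2 + 3*(3)^2 + 3*(0)^2 + -12*(3) + -18*(3) + 74 = 29
Hessian is diagonal with entries 4, 6, 6 > 0, confirmed minimum.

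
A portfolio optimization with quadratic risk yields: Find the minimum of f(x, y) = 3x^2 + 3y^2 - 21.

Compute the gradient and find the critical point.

f(x,y) = 3x^2 + 3y^2 - 21
df/dx = 6x + (0) = 0  =>  x = 0
df/dy = 6y + (0) = 0  =>  y = 0
f(0, 0) = 3*(0)^2 + 3*(0)^2 + -21 = -21
Hessian is diagonal with entries 6, 6 > 0, so this is a minimum.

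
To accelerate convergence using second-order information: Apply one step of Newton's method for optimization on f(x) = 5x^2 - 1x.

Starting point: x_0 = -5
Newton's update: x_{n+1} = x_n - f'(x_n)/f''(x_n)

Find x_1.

f(x) = 5x^2 - 1x
f'(x) = 10x + (-1), f''(x) = 10
Newton step: x_1 = x_0 - f'(x_0)/f''(x_0)
f'(-5) = -51
x_1 = -5 - -51/10 = 1/10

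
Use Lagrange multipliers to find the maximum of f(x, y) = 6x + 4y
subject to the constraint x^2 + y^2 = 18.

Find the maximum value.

Set up Lagrange conditions: grad f = lambda * grad g
  6 = 2*lambda*x
  4 = 2*lambda*y
From these: x/y = 6/4, so x = 6t, y = 4t for some t.
Substitute into constraint: (6t)^2 + (4t)^2 = 18
  t^2 * 52 = 18
  t = sqrt(18/52)
Maximum = 6*x + 4*y = (6^2 + 4^2)*t = 52 * sqrt(18/52) = sqrt(936)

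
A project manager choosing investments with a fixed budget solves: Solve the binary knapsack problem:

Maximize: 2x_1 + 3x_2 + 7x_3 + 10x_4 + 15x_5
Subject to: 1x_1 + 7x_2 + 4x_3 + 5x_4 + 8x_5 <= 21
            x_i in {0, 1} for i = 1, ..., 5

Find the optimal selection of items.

Items: item 1 (v=2, w=1), item 2 (v=3, w=7), item 3 (v=7, w=4), item 4 (v=10, w=5), item 5 (v=15, w=8)
Capacity: 21
Checking all 32 subsets (w = total weight, v = total value):
  {}: w = 0, v = 0
  {1}: w = 1, v = 2
  {2}: w = 7, v = 3
  {3}: w = 4, v = 7
  {4}: w = 5, v = 10
  {5}: w = 8, v = 15
  {1, 2}: w = 8, v = 5
  {1, 3}: w = 5, v = 9
  {1, 4}: w = 6, v = 12
  {1, 5}: w = 9, v = 17
  {2, 3}: w = 11, v = 10
  {2, 4}: w = 12, v = 13
  {2, 5}: w = 15, v = 18
  {3, 4}: w = 9, v = 17
  {3, 5}: w = 12, v = 22
  {4, 5}: w = 13, v = 25
  {1, 2, 3}: w = 12, v = 12
  {1, 2, 4}: w = 13, v = 15
  {1, 2, 5}: w = 16, v = 20
  {1, 3, 4}: w = 10, v = 19
  {1, 3, 5}: w = 13, v = 24
  {1, 4, 5}: w = 14, v = 27
  {2, 3, 4}: w = 16, v = 20
  {2, 3, 5}: w = 19, v = 25
  {2, 4, 5}: w = 20, v = 28
  {3, 4, 5}: w = 17, v = 32
  {1, 2, 3, 4}: w = 17, v = 22
  {1, 2, 3, 5}: w = 20, v = 27
  {1, 2, 4, 5}: w = 21, v = 30
  {1, 3, 4, 5}: w = 18, v = 34
  {2, 3, 4, 5}: w = 24 > 21, infeasible
  {1, 2, 3, 4, 5}: w = 25 > 21, infeasible
Best feasible subset: items [1, 3, 4, 5]
Total weight: 18 <= 21, total value: 34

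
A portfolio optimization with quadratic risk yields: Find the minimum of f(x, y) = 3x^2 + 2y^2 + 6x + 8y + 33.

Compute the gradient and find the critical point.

f(x,y) = 3x^2 + 2y^2 + 6x + 8y + 33
df/dx = 6x + (6) = 0  =>  x = -1
df/dy = 4y + (8) = 0  =>  y = -2
f(-1, -2) = 3*(-1)^2 + 2*(-2)^2 + 6*(-1) + 8*(-2) + 33 = 22
Hessian is diagonal with entries 6, 4 > 0, so this is a minimum.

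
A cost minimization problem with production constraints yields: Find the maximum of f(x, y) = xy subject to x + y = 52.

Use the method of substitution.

Substitute y = 52 - x into f(x,y) = xy:
g(x) = x(52 - x) = 52x - x^2
g'(x) = 52 - 2x = 0  =>  x = 26
y = 52 - 26 = 26
Maximum value = 26 * 26 = 676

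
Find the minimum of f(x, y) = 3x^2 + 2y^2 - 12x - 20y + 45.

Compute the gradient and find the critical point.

f(x,y) = 3x^2 + 2y^2 - 12x - 20y + 45
df/dx = 6x + (-12) = 0  =>  x = 2
df/dy = 4y + (-20) = 0  =>  y = 5
f(2, 5) = 3*(2)^2 + 2*(5)^2 + -12*(2) + -20*(5) + 45 = -17
Hessian is diagonal with entries 6, 4 > 0, so this is a minimum.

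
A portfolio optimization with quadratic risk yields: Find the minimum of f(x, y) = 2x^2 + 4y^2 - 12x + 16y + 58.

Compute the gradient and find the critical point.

f(x,y) = 2x^2 + 4y^2 - 12x + 16y + 58
df/dx = 4x + (-12) = 0  =>  x = 3
df/dy = 8y + (16) = 0  =>  y = -2
f(3, -2) = 2*(3)^2 + 4*(-2)^2 + -12*(3) + 16*(-2) + 58 = 24
Hessian is diagonal with entries 4, 8 > 0, so this is a minimum.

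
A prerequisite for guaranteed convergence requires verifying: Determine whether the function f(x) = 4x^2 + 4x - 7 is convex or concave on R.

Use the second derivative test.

f(x) = 4x^2 + 4x - 7
f'(x) = 8x + 4
f''(x) = 8
Since f''(x) = 8 > 0 for all x, f is convex on R.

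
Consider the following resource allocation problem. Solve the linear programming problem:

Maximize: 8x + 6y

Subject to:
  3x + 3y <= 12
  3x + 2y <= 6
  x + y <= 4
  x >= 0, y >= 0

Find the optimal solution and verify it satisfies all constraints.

Feasible vertices: (0, 0), (0, 3), (2, 0)
Objective 8x + 6y at each vertex:
  (0, 0): 0
  (0, 3): 18
  (2, 0): 16
Maximum is 18 at (0, 3).
Verify constraints at (x, y) = (0, 3):
  3*0 + 3*3 = 9 <= 12
  3*0 + 2*3 = 6 <= 6 (active)
  1*0 + 1*3 = 3 <= 4
  x = 0 >= 0, y = 3 >= 0. All constraints satisfied.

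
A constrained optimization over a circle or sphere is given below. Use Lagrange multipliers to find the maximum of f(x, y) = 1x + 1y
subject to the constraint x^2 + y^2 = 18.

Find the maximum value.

Set up Lagrange conditions: grad f = lambda * grad g
  1 = 2*lambda*x
  1 = 2*lambda*y
From these: x/y = 1/1, so x = 1t, y = 1t for some t.
Substitute into constraint: (1t)^2 + (1t)^2 = 18
  t^2 * 2 = 18
  t = sqrt(18/2)
Maximum = 1*x + 1*y = (1^2 + 1^2)*t = 2 * sqrt(18/2) = 6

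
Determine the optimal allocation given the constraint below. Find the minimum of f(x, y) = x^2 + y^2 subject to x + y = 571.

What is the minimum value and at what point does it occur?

Substitute y = 571 - x into f(x,y) = x^2 + y^2:
g(x) = x^2 + (571 - x)^2 = 2x^2 - 1142x + 326041
g'(x) = 4x - 1142 = 0  =>  x = 571/2
y = 571 - 571/2 = 571/2
Minimum value = (571/2)^2 + (571/2)^2 = 326041/2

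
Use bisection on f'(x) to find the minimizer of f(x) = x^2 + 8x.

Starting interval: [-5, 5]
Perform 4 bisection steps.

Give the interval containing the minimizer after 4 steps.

Finding critical point of f(x) = x^2 + 8x using bisection on f'(x) = 2x + 8.
f'(x) = 0 when x = -4.
Starting interval: [-5, 5]
Step 1: mid = 0, f'(mid) = 8, new interval = [-5, 0]
Step 2: mid = -5/2, f'(mid) = 3, new interval = [-5, -5/2]
Step 3: mid = -15/4, f'(mid) = 1/2, new interval = [-5, -15/4]
Step 4: mid = -35/8, f'(mid) = -3/4, new interval = [-35/8, -15/4]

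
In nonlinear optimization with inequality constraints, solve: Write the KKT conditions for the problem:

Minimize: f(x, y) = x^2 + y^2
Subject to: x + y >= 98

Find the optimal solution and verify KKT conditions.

KKT conditions for min x^2 + y^2 s.t. x + y >= 98:
Stationarity: 2x = mu, 2y = mu
So x = y = mu/2.
Complementary slackness: mu*(x + y - 98) = 0
Primal feasibility: x + y >= 98; dual feasibility: mu >= 0
If mu = 0 then x = y = 0, but 0 + 0 < 98 is infeasible, so the constraint is active.
Constraint active: x + y = 2*(mu/2) = 98 => mu = 98
x = y = 49, f = 4802
Verify: stationarity 2*49 = 98 = mu; primal 49 + 49 = 98 >= 98; dual mu = 98 >= 0; complementary slackness 98*(98 - 98) = 0. All KKT conditions hold.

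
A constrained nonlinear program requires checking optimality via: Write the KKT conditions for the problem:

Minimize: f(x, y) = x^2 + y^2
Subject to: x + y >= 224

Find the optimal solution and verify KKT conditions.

KKT conditions for min x^2 + y^2 s.t. x + y >= 224:
Stationarity: 2x = mu, 2y = mu
So x = y = mu/2.
Complementary slackness: mu*(x + y - 224) = 0
Primal feasibility: x + y >= 224; dual feasibility: mu >= 0
If mu = 0 then x = y = 0, but 0 + 0 < 224 is infeasible, so the constraint is active.
Constraint active: x + y = 2*(mu/2) = 224 => mu = 224
x = y = 112, f = 25088
Verify: stationarity 2*112 = 224 = mu; primal 112 + 112 = 224 >= 224; dual mu = 224 >= 0; complementary slackness 224*(224 - 224) = 0. All KKT conditions hold.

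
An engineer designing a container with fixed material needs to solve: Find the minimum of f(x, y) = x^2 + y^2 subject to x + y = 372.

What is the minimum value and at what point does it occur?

Substitute y = 372 - x into f(x,y) = x^2 + y^2:
g(x) = x^2 + (372 - x)^2 = 2x^2 - 744x + 138384
g'(x) = 4x - 744 = 0  =>  x = 186
y = 372 - 186 = 186
Minimum value = 186^2 + 186^2 = 69192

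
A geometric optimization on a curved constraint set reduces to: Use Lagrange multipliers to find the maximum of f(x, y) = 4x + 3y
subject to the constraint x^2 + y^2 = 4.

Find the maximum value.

Set up Lagrange conditions: grad f = lambda * grad g
  4 = 2*lambda*x
  3 = 2*lambda*y
From these: x/y = 4/3, so x = 4t, y = 3t for some t.
Substitute into constraint: (4t)^2 + (3t)^2 = 4
  t^2 * 25 = 4
  t = sqrt(4/25)
Maximum = 4*x + 3*y = (4^2 + 3^2)*t = 25 * sqrt(4/25) = 10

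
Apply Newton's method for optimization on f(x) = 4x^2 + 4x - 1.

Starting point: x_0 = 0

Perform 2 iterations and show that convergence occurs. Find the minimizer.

f(x) = 4x^2 + 4x - 1, f'(x) = 8x + (4), f''(x) = 8
Step 1: f'(0) = 4, x_1 = 0 - 4/8 = -1/2
Step 2: f'(-1/2) = 0, x_2 = -1/2 (converged)
Newton's method converges in 1 step for quadratics.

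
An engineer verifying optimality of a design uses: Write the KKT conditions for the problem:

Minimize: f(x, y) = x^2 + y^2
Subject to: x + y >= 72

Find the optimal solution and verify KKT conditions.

KKT conditions for min x^2 + y^2 s.t. x + y >= 72:
Stationarity: 2x = mu, 2y = mu
So x = y = mu/2.
Complementary slackness: mu*(x + y - 72) = 0
Primal feasibility: x + y >= 72; dual feasibility: mu >= 0
If mu = 0 then x = y = 0, but 0 + 0 < 72 is infeasible, so the constraint is active.
Constraint active: x + y = 2*(mu/2) = 72 => mu = 72
x = y = 36, f = 2592
Verify: stationarity 2*36 = 72 = mu; primal 36 + 36 = 72 >= 72; dual mu = 72 >= 0; complementary slackness 72*(72 - 72) = 0. All KKT conditions hold.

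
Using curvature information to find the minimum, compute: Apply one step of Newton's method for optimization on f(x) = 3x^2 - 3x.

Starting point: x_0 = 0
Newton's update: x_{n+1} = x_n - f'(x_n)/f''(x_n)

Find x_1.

f(x) = 3x^2 - 3x
f'(x) = 6x + (-3), f''(x) = 6
Newton step: x_1 = x_0 - f'(x_0)/f''(x_0)
f'(0) = -3
x_1 = 0 - -3/6 = 1/2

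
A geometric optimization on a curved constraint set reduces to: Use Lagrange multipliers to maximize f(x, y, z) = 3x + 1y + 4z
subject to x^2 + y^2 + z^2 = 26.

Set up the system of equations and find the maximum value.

Lagrange conditions: 3 = 2*lambda*x, 1 = 2*lambda*y, 4 = 2*lambda*z
So x:3 = y:1 = z:4, i.e. x = 3t, y = 1t, z = 4t
Constraint: t^2*(3^2 + 1^2 + 4^2) = 26
  t^2 * 26 = 26  =>  t = sqrt(1)
Maximum = 3*3t + 1*1t + 4*4t = 26*sqrt(1) = 26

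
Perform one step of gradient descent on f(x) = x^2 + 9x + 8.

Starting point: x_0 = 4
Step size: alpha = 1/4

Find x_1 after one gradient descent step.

f(x) = x^2 + 9x + 8
f'(x) = 2x + 9
f'(4) = 2*4 + (9) = 17
x_1 = x_0 - alpha * f'(x_0) = 4 - 1/4 * 17 = -1/4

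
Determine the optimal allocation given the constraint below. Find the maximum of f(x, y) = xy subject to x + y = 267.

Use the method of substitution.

Substitute y = 267 - x into f(x,y) = xy:
g(x) = x(267 - x) = 267x - x^2
g'(x) = 267 - 2x = 0  =>  x = 267/2
y = 267 - 267/2 = 267/2
Maximum value = (267/2) * (267/2) = 71289/4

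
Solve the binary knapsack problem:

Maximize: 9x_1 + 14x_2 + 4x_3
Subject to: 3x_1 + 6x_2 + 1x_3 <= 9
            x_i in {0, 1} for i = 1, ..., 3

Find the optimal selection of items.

Items: item 1 (v=9, w=3), item 2 (v=14, w=6), item 3 (v=4, w=1)
Capacity: 9
Checking all 8 subsets (w = total weight, v = total value):
  {}: w = 0, v = 0
  {1}: w = 3, v = 9
  {2}: w = 6, v = 14
  {3}: w = 1, v = 4
  {1, 2}: w = 9, v = 23
  {1, 3}: w = 4, v = 13
  {2, 3}: w = 7, v = 18
  {1, 2, 3}: w = 10 > 9, infeasible
Best feasible subset: items [1, 2]
Total weight: 9 <= 9, total value: 23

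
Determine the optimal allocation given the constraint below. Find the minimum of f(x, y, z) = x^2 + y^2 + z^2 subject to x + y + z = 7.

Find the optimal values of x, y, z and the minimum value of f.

Using Lagrange multipliers on f = x^2 + y^2 + z^2 with constraint x + y + z = 7:
Conditions: 2*1*x = lambda, 2*1*y = lambda, 2*1*z = lambda
So x = lambda/2, y = lambda/2, z = lambda/2
Substituting into constraint: lambda * (3/2) = 7
lambda = 14/3
x = 7/3, y = 7/3, z = 7/3
Minimum value = 49/3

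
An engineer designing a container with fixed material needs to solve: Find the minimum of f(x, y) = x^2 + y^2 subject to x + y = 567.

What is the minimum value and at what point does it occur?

Substitute y = 567 - x into f(x,y) = x^2 + y^2:
g(x) = x^2 + (567 - x)^2 = 2x^2 - 1134x + 321489
g'(x) = 4x - 1134 = 0  =>  x = 567/2
y = 567 - 567/2 = 567/2
Minimum value = (567/2)^2 + (567/2)^2 = 321489/2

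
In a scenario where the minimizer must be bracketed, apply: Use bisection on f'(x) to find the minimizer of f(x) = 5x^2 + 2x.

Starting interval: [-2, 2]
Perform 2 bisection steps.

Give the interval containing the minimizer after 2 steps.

Finding critical point of f(x) = 5x^2 + 2x using bisection on f'(x) = 10x + 2.
f'(x) = 0 when x = -1/5.
Starting interval: [-2, 2]
Step 1: mid = 0, f'(mid) = 2, new interval = [-2, 0]
Step 2: mid = -1, f'(mid) = -8, new interval = [-1, 0]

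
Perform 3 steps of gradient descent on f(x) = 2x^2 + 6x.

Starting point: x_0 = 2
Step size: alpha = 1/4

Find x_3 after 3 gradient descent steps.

f(x) = 2x^2 + 6x, f'(x) = 4x + (6)
Step 1: f'(2) = 14, x_1 = 2 - 1/4 * 14 = -3/2
Step 2: f'(-3/2) = 0, x_2 = -3/2 - 1/4 * 0 = -3/2
Step 3: f'(-3/2) = 0, x_3 = -3/2 - 1/4 * 0 = -3/2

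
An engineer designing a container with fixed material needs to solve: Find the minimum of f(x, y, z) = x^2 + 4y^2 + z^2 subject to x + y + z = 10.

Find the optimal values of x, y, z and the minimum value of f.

Using Lagrange multipliers on f = x^2 + 4y^2 + z^2 with constraint x + y + z = 10:
Conditions: 2*1*x = lambda, 2*4*y = lambda, 2*1*z = lambda
So x = lambda/2, y = lambda/8, z = lambda/2
Substituting into constraint: lambda * (9/8) = 10
lambda = 80/9
x = 40/9, y = 10/9, z = 40/9
Minimum value = 400/9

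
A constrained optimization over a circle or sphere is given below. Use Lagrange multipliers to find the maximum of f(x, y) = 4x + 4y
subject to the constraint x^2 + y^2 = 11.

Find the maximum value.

Set up Lagrange conditions: grad f = lambda * grad g
  4 = 2*lambda*x
  4 = 2*lambda*y
From these: x/y = 4/4, so x = 4t, y = 4t for some t.
Substitute into constraint: (4t)^2 + (4t)^2 = 11
  t^2 * 32 = 11
  t = sqrt(11/32)
Maximum = 4*x + 4*y = (4^2 + 4^2)*t = 32 * sqrt(11/32) = sqrt(352)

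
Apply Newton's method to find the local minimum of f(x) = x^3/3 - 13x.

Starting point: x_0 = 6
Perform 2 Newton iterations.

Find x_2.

f(x) = x^3/3 - 13x
f'(x) = x^2 - 13, f''(x) = 2x
Newton update: x_{n+1} = x_n - (x_n^2 - 13)/(2*x_n)
Step 1: x_0 = 6, f'=23, f''=12, x_1 = 49/12
Step 2: x_1 = 49/12, f'=529/144, f''=49/6, x_2 = 4273/1176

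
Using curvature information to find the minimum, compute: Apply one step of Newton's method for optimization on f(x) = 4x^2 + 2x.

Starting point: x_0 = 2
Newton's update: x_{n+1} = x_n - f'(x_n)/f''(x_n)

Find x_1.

f(x) = 4x^2 + 2x
f'(x) = 8x + (2), f''(x) = 8
Newton step: x_1 = x_0 - f'(x_0)/f''(x_0)
f'(2) = 18
x_1 = 2 - 18/8 = -1/4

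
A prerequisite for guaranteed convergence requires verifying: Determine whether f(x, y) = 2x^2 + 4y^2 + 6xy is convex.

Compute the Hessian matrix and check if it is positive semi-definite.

f(x,y) = 2x^2 + 4y^2 + 6xy
Hessian H = [[4, 6], [6, 8]]
trace(H) = 12, det(H) = -4
Eigenvalues: (12 +/- sqrt(160)) / 2 = 12.32, -0.3246
Since not both eigenvalues positive, f is neither convex nor concave.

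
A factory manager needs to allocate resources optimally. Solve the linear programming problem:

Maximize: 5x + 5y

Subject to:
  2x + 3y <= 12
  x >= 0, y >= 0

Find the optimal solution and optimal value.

The feasible region has vertices at [(0, 0), (6, 0), (0, 4)].
Checking objective 5x + 5y at each vertex:
  (0, 0): 5*0 + 5*0 = 0
  (6, 0): 5*6 + 5*0 = 30
  (0, 4): 5*0 + 5*4 = 20
Maximum is 30 at (6, 0).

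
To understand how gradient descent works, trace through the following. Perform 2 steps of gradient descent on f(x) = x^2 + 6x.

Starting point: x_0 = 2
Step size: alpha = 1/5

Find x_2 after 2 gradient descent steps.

f(x) = x^2 + 6x, f'(x) = 2x + (6)
Step 1: f'(2) = 10, x_1 = 2 - 1/5 * 10 = 0
Step 2: f'(0) = 6, x_2 = 0 - 1/5 * 6 = -6/5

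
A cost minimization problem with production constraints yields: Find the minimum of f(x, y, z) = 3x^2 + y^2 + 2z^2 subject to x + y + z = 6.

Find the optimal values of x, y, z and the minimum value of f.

Using Lagrange multipliers on f = 3x^2 + y^2 + 2z^2 with constraint x + y + z = 6:
Conditions: 2*3*x = lambda, 2*1*y = lambda, 2*2*z = lambda
So x = lambda/6, y = lambda/2, z = lambda/4
Substituting into constraint: lambda * (11/12) = 6
lambda = 72/11
x = 12/11, y = 36/11, z = 18/11
Minimum value = 216/11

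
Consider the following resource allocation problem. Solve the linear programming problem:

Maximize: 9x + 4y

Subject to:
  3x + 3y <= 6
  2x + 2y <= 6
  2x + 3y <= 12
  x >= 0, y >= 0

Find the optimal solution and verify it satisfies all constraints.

Feasible vertices: (0, 0), (0, 2), (2, 0)
Objective 9x + 4y at each vertex:
  (0, 0): 0
  (0, 2): 8
  (2, 0): 18
Maximum is 18 at (2, 0).
Verify constraints at (x, y) = (2, 0):
  3*2 + 3*0 = 6 <= 6 (active)
  2*2 + 2*0 = 4 <= 6
  2*2 + 3*0 = 4 <= 12
  x = 2 >= 0, y = 0 >= 0. All constraints satisfied.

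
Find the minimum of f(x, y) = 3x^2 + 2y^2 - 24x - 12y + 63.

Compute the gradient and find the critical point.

f(x,y) = 3x^2 + 2y^2 - 24x - 12y + 63
df/dx = 6x + (-24) = 0  =>  x = 4
df/dy = 4y + (-12) = 0  =>  y = 3
f(4, 3) = 3*(4)^2 + 2*(3)^2 + -24*(4) + -12*(3) + 63 = -3
Hessian is diagonal with entries 6, 4 > 0, so this is a minimum.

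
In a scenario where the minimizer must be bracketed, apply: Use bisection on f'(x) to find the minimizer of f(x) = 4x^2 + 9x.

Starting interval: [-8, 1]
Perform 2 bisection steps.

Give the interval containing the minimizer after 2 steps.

Finding critical point of f(x) = 4x^2 + 9x using bisection on f'(x) = 8x + 9.
f'(x) = 0 when x = -9/8.
Starting interval: [-8, 1]
Step 1: mid = -7/2, f'(mid) = -19, new interval = [-7/2, 1]
Step 2: mid = -5/4, f'(mid) = -1, new interval = [-5/4, 1]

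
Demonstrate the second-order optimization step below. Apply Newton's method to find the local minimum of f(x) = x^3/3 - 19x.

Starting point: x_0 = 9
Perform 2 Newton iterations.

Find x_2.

f(x) = x^3/3 - 19x
f'(x) = x^2 - 19, f''(x) = 2x
Newton update: x_{n+1} = x_n - (x_n^2 - 19)/(2*x_n)
Step 1: x_0 = 9, f'=62, f''=18, x_1 = 50/9
Step 2: x_1 = 50/9, f'=961/81, f''=100/9, x_2 = 4039/900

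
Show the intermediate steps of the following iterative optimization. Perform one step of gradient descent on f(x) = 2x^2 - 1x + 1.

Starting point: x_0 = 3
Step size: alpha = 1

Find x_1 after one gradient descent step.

f(x) = 2x^2 - 1x + 1
f'(x) = 4x - 1
f'(3) = 4*3 + (-1) = 11
x_1 = x_0 - alpha * f'(x_0) = 3 - 1 * 11 = -8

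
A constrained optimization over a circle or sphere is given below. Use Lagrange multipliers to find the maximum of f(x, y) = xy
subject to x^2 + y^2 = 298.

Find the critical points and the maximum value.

Lagrange conditions: y = 2*lambda*x and x = 2*lambda*y
If x = 0 then y = 0, violating the constraint, so x, y != 0.
Dividing: y/x = x/y => x^2 = y^2 => y = x or y = -x
Constraint: 2x^2 = 298 => x^2 = 149 => x = +/-sqrt(149)
Critical points: (sqrt(149), sqrt(149)), (-sqrt(149), -sqrt(149)), (sqrt(149), -sqrt(149)), (-sqrt(149), sqrt(149))
  y = x:  xy = x^2 = 149  at (sqrt(149), sqrt(149)) and (-sqrt(149), -sqrt(149))
  y = -x: xy = -x^2 = -149 at (sqrt(149), -sqrt(149)) and (-sqrt(149), sqrt(149))
Maximum xy = 149 at (sqrt(149), sqrt(149)) and (-sqrt(149), -sqrt(149))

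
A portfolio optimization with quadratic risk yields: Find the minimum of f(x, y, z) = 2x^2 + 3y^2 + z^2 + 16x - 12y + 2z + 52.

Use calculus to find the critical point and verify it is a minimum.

f(x,y,z) = 2x^2 + 3y^2 + z^2 + 16x - 12y + 2z + 52
df/dx = 4x + (16) = 0 => x = -4
df/dy = 6y + (-12) = 0 => y = 2
df/dz = 2z + (2) = 0 => z = -1
f(-4,2,-1) = 2*(-4)^2 + 3*(2)^2 + 1*(-1)^2 + 16*(-4) + -12*(2) + 2*(-1) + 52 = 7
Hessian is diagonal with entries 4, 6, 2 > 0, confirmed minimum.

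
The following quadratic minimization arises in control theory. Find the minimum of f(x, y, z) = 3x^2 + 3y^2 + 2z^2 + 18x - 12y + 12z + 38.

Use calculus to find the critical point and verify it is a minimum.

f(x,y,z) = 3x^2 + 3y^2 + 2z^2 + 18x - 12y + 12z + 38
df/dx = 6x + (18) = 0 => x = -3
df/dy = 6y + (-12) = 0 => y = 2
df/dz = 4z + (12) = 0 => z = -3
f(-3,2,-3) = 3*(-3)^2 + 3*(2)^2 + 2*(-3)^2 + 18*(-3) + -12*(2) + 12*(-3) + 38 = -19
Hessian is diagonal with entries 6, 6, 4 > 0, confirmed minimum.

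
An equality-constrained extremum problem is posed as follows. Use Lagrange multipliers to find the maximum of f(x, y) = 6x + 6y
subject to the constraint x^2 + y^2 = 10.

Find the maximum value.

Set up Lagrange conditions: grad f = lambda * grad g
  6 = 2*lambda*x
  6 = 2*lambda*y
From these: x/y = 6/6, so x = 6t, y = 6t for some t.
Substitute into constraint: (6t)^2 + (6t)^2 = 10
  t^2 * 72 = 10
  t = sqrt(10/72)
Maximum = 6*x + 6*y = (6^2 + 6^2)*t = 72 * sqrt(10/72) = sqrt(720)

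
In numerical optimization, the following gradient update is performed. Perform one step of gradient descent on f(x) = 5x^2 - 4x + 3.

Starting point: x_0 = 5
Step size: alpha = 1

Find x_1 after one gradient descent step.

f(x) = 5x^2 - 4x + 3
f'(x) = 10x - 4
f'(5) = 10*5 + (-4) = 46
x_1 = x_0 - alpha * f'(x_0) = 5 - 1 * 46 = -41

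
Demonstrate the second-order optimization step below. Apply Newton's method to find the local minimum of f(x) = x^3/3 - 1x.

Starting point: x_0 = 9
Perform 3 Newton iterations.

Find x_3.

f(x) = x^3/3 - 1x
f'(x) = x^2 - 1, f''(x) = 2x
Newton update: x_{n+1} = x_n - (x_n^2 - 1)/(2*x_n)
Step 1: x_0 = 9, f'=80, f''=18, x_1 = 41/9
Step 2: x_1 = 41/9, f'=1600/81, f''=82/9, x_2 = 881/369
Step 3: x_2 = 881/369, f'=640000/136161, f''=1762/369, x_3 = 456161/325089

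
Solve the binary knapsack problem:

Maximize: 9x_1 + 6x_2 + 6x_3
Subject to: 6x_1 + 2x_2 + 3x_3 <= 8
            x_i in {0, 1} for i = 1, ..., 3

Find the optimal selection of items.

Items: item 1 (v=9, w=6), item 2 (v=6, w=2), item 3 (v=6, w=3)
Capacity: 8
Checking all 8 subsets (w = total weight, v = total value):
  {}: w = 0, v = 0
  {1}: w = 6, v = 9
  {2}: w = 2, v = 6
  {3}: w = 3, v = 6
  {1, 2}: w = 8, v = 15
  {1, 3}: w = 9 > 8, infeasible
  {2, 3}: w = 5, v = 12
  {1, 2, 3}: w = 11 > 8, infeasible
Best feasible subset: items [1, 2]
Total weight: 8 <= 8, total value: 15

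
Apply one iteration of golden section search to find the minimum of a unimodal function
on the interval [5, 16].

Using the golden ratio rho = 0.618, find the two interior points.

Golden section search on [5, 16].
Golden ratio rho = 0.618 (approx).
Interior points:
  x_1 = 5 + (1-0.618)*11 = 9.2020
  x_2 = 5 + 0.618*11 = 11.7980
Compare f(x_1) and f(x_2) to determine which subinterval to keep.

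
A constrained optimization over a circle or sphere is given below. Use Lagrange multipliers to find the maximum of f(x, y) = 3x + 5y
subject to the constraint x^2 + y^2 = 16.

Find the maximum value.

Set up Lagrange conditions: grad f = lambda * grad g
  3 = 2*lambda*x
  5 = 2*lambda*y
From these: x/y = 3/5, so x = 3t, y = 5t for some t.
Substitute into constraint: (3t)^2 + (5t)^2 = 16
  t^2 * 34 = 16
  t = sqrt(16/34)
Maximum = 3*x + 5*y = (3^2 + 5^2)*t = 34 * sqrt(16/34) = sqrt(544)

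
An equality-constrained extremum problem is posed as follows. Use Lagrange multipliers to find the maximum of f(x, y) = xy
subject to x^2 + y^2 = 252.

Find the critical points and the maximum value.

Lagrange conditions: y = 2*lambda*x and x = 2*lambda*y
If x = 0 then y = 0, violating the constraint, so x, y != 0.
Dividing: y/x = x/y => x^2 = y^2 => y = x or y = -x
Constraint: 2x^2 = 252 => x^2 = 126 => x = +/-sqrt(126)
Critical points: (sqrt(126), sqrt(126)), (-sqrt(126), -sqrt(126)), (sqrt(126), -sqrt(126)), (-sqrt(126), sqrt(126))
  y = x:  xy = x^2 = 126  at (sqrt(126), sqrt(126)) and (-sqrt(126), -sqrt(126))
  y = -x: xy = -x^2 = -126 at (sqrt(126), -sqrt(126)) and (-sqrt(126), sqrt(126))
Maximum xy = 126 at (sqrt(126), sqrt(126)) and (-sqrt(126), -sqrt(126))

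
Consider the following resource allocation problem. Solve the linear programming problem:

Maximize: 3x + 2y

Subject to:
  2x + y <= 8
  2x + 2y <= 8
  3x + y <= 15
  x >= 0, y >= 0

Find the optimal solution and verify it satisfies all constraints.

Feasible vertices: (0, 0), (0, 4), (4, 0)
Objective 3x + 2y at each vertex:
  (0, 0): 0
  (0, 4): 8
  (4, 0): 12
Maximum is 12 at (4, 0).
Verify constraints at (x, y) = (4, 0):
  2*4 + 1*0 = 8 <= 8 (active)
  2*4 + 2*0 = 8 <= 8 (active)
  3*4 + 1*0 = 12 <= 15
  x = 4 >= 0, y = 0 >= 0. All constraints satisfied.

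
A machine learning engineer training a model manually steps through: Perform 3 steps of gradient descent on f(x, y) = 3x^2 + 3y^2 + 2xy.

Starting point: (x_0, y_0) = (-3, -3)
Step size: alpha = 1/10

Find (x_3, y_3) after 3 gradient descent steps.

f(x,y) = 3x^2 + 3y^2 + 2xy
grad_x = 6x + 2y, grad_y = 6y + 2x
Step 1: grad = (-24, -24), (-3/5, -3/5)
Step 2: grad = (-24/5, -24/5), (-3/25, -3/25)
Step 3: grad = (-24/25, -24/25), (-3/125, -3/125)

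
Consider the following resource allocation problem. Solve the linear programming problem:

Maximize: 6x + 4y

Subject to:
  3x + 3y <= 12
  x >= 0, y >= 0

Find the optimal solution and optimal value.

The feasible region has vertices at [(0, 0), (4, 0), (0, 4)].
Checking objective 6x + 4y at each vertex:
  (0, 0): 6*0 + 4*0 = 0
  (4, 0): 6*4 + 4*0 = 24
  (0, 4): 6*0 + 4*4 = 16
Maximum is 24 at (4, 0).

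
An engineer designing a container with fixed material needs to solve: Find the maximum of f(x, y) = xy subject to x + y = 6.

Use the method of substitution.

Substitute y = 6 - x into f(x,y) = xy:
g(x) = x(6 - x) = 6x - x^2
g'(x) = 6 - 2x = 0  =>  x = 3
y = 6 - 3 = 3
Maximum value = 3 * 3 = 9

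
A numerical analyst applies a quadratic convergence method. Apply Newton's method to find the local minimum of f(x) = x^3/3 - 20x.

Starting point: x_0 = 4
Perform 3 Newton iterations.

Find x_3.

f(x) = x^3/3 - 20x
f'(x) = x^2 - 20, f''(x) = 2x
Newton update: x_{n+1} = x_n - (x_n^2 - 20)/(2*x_n)
Step 1: x_0 = 4, f'=-4, f''=8, x_1 = 9/2
Step 2: x_1 = 9/2, f'=1/4, f''=9, x_2 = 161/36
Step 3: x_2 = 161/36, f'=1/1296, f''=161/18, x_3 = 51841/11592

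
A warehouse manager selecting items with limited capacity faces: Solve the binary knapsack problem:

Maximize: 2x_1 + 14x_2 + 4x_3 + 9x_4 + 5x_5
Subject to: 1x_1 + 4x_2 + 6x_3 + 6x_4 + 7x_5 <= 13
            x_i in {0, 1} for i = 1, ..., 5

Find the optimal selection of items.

Items: item 1 (v=2, w=1), item 2 (v=14, w=4), item 3 (v=4, w=6), item 4 (v=9, w=6), item 5 (v=5, w=7)
Capacity: 13
Checking all 32 subsets (w = total weight, v = total value):
  {}: w = 0, v = 0
  {1}: w = 1, v = 2
  {2}: w = 4, v = 14
  {3}: w = 6, v = 4
  {4}: w = 6, v = 9
  {5}: w = 7, v = 5
  {1, 2}: w = 5, v = 16
  {1, 3}: w = 7, v = 6
  {1, 4}: w = 7, v = 11
  {1, 5}: w = 8, v = 7
  {2, 3}: w = 10, v = 18
  {2, 4}: w = 10, v = 23
  {2, 5}: w = 11, v = 19
  {3, 4}: w = 12, v = 13
  {3, 5}: w = 13, v = 9
  {4, 5}: w = 13, v = 14
  {1, 2, 3}: w = 11, v = 20
  {1, 2, 4}: w = 11, v = 25
  {1, 2, 5}: w = 12, v = 21
  {1, 3, 4}: w = 13, v = 15
  {1, 3, 5}: w = 14 > 13, infeasible
  {1, 4, 5}: w = 14 > 13, infeasible
  {2, 3, 4}: w = 16 > 13, infeasible
  {2, 3, 5}: w = 17 > 13, infeasible
  {2, 4, 5}: w = 17 > 13, infeasible
  {3, 4, 5}: w = 19 > 13, infeasible
  {1, 2, 3, 4}: w = 17 > 13, infeasible
  {1, 2, 3, 5}: w = 18 > 13, infeasible
  {1, 2, 4, 5}: w = 18 > 13, infeasible
  {1, 3, 4, 5}: w = 20 > 13, infeasible
  {2, 3, 4, 5}: w = 23 > 13, infeasible
  {1, 2, 3, 4, 5}: w = 24 > 13, infeasible
Best feasible subset: items [1, 2, 4]
Total weight: 11 <= 13, total value: 25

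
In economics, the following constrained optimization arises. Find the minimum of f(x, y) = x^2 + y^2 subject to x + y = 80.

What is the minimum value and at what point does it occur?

Substitute y = 80 - x into f(x,y) = x^2 + y^2:
g(x) = x^2 + (80 - x)^2 = 2x^2 - 160x + 6400
g'(x) = 4x - 160 = 0  =>  x = 40
y = 80 - 40 = 40
Minimum value = 40^2 + 40^2 = 3200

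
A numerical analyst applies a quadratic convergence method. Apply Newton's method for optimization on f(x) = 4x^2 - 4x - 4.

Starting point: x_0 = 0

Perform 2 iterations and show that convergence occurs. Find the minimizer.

f(x) = 4x^2 - 4x - 4, f'(x) = 8x + (-4), f''(x) = 8
Step 1: f'(0) = -4, x_1 = 0 - -4/8 = 1/2
Step 2: f'(1/2) = 0, x_2 = 1/2 (converged)
Newton's method converges in 1 step for quadratics.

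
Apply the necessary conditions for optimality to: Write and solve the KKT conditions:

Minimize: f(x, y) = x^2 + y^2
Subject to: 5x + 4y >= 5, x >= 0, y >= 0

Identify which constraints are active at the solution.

KKT conditions for min x^2 + y^2 s.t. 5x + 4y >= 5, x >= 0, y >= 0:
Stationarity: 2x = mu*5 + mu_x, 2y = mu*4 + mu_y, with mu, mu_x, mu_y >= 0
Complementary slackness: mu*(5x + 4y - 5) = 0, mu_x*x = 0, mu_y*y = 0
(0, 0) is infeasible (5*0 + 4*0 < 5), so if mu = 0 stationarity would force x = mu_x/2 >= 0, y = mu_y/2 >= 0 with mu_x*x = mu_y*y = 0, i.e. x = y = 0: contradiction. Hence mu > 0 and 5x + 4y = 5 is active.
Try x > 0, y > 0 (so mu_x = mu_y = 0): x = 5*mu/2, y = 4*mu/2
Substitute: 5*(5*mu/2) + 4*(4*mu/2) = 5
  mu*41/2 = 5 => mu = 10/41
x* = 25/41 > 0, y* = 20/41 > 0, consistent with mu_x = mu_y = 0.
f is convex and the constraints are linear, so this KKT point is the global minimum.
f* = 25/41
Active constraints: 5x + 4y >= 5 (holds with equality, mu = 10/41 > 0); x >= 0 and y >= 0 are inactive (mu_x = mu_y = 0).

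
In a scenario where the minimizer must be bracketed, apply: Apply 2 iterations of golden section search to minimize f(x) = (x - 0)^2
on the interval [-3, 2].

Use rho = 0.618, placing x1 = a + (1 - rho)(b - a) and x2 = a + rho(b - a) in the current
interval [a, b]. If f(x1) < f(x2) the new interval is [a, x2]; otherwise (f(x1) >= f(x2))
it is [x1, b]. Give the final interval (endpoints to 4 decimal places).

Golden section search for min of f(x) = (x - 0)^2 on [-3, 2].
Each step: x1 = a + (1 - rho)(b - a), x2 = a + rho(b - a); if f(x1) < f(x2) keep [a, x2], otherwise keep [x1, b].
Step 1: [-3.0000, 2.0000], x1=-1.0900 (f=1.1881), x2=0.0900 (f=0.0081); f(x1) > f(x2) => keep [-1.0900, 2.0000]
Step 2: [-1.0900, 2.0000], x1=0.0904 (f=0.0082), x2=0.8196 (f=0.6718); f(x1) < f(x2) => keep [-1.0900, 0.8196]
Final interval: [-1.0900, 0.8196]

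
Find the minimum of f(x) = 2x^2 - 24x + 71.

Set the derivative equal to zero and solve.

f(x) = 2x^2 - 24x + 71
f'(x) = 4x + (-24) = 0
x = 24/4 = 6
f(6) = -1
Since f''(x) = 4 > 0, this is a minimum.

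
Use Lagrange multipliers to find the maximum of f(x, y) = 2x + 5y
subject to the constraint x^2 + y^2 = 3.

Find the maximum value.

Set up Lagrange conditions: grad f = lambda * grad g
  2 = 2*lambda*x
  5 = 2*lambda*y
From these: x/y = 2/5, so x = 2t, y = 5t for some t.
Substitute into constraint: (2t)^2 + (5t)^2 = 3
  t^2 * 29 = 3
  t = sqrt(3/29)
Maximum = 2*x + 5*y = (2^2 + 5^2)*t = 29 * sqrt(3/29) = sqrt(87)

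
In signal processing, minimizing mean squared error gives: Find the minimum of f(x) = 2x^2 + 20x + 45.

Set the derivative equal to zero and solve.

f(x) = 2x^2 + 20x + 45
f'(x) = 4x + (20) = 0
x = -20/4 = -5
f(-5) = -5
Since f''(x) = 4 > 0, this is a minimum.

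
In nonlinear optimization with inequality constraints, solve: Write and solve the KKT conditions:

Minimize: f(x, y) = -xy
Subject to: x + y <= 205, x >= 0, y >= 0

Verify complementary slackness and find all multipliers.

Problem: min -xy s.t. x + y <= 205 (multiplier lambda), x >= 0 (mu_x), y >= 0 (mu_y)
KKT stationarity: -y + lambda - mu_x = 0, -x + lambda - mu_y = 0, with lambda, mu_x, mu_y >= 0
Complementary slackness: lambda*(x + y - 205) = 0, mu_x*x = 0, mu_y*y = 0
If lambda = 0: y = -mu_x <= 0 and x = -mu_y <= 0 force x = y = 0 with f = 0; but x = y = 205/2 is feasible with f = -42025/4 < 0, so this is not the minimum. Hence lambda > 0 and x + y = 205.
Try x > 0, y > 0 (so mu_x = mu_y = 0): y = lambda, x = lambda => x = y = lambda
x + y = 205 => 2*lambda = 205 => lambda = 205/2
x* = y* = 205/2 > 0, consistent with mu_x = mu_y = 0.
(Any feasible point with x = 0 or y = 0 has f = 0 > -42025/4, so the minimum is not on those boundaries.)
min(-xy) = -42025/4 (i.e. max xy = 42025/4)
Multipliers: lambda = 205/2, mu_x = 0, mu_y = 0
Complementary slackness: lambda*(x + y - 205) = 205/2*(205/2 + 205/2 - 205) = 0, mu_x*x = 0*205/2 = 0, mu_y*y = 0*205/2 = 0. Satisfied.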